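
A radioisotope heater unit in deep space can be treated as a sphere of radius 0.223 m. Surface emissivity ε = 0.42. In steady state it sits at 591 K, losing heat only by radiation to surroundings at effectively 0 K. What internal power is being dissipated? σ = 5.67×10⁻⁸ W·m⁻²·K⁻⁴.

P ≈ 1820 W

Steady state: P = εσA T⁴.
A = 4πr² = 0.6249 m²; T⁴ = (591)⁴ = 1.220×10¹¹ K⁴.
P = 0.42 × 5.67×10⁻⁸ × 0.6249 × 1.220×10¹¹.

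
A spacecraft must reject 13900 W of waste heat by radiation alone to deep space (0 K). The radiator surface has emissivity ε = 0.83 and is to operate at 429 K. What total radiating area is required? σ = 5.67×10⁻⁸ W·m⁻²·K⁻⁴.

A ≈ 8.72 m²

P = εσA T⁴ ⇒ A = P/(εσT⁴).
T⁴ = 3.387×10¹⁰ K⁴.
A = 13900/(0.83 × 5.67×10⁻⁸ × 3.387×10¹⁰).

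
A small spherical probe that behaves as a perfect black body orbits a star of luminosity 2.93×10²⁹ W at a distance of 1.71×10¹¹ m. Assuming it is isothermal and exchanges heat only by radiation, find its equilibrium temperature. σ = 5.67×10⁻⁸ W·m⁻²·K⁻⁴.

T ≈ 1370 K

First find the stellar flux at distance d: S = L/(4πd²) = 2.93×10²⁹/(4π·(1.71×10¹¹)²) = 7.974×10⁵ W/m².
For an isothermal sphere, absorbed (1−a)S·πr² = emitted σ·4πr²·T⁴, so T⁴ = (1−a)S/(4σ).
T⁴ = 1.00·7.974×10⁵/(4·5.67×10⁻⁸) = 3.516×10¹² K⁴.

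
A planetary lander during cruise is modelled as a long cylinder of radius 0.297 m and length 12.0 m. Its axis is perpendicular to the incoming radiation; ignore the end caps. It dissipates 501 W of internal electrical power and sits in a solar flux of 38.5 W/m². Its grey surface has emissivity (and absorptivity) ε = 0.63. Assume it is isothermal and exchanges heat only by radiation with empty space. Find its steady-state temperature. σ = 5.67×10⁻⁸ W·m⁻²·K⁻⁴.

At steady state, absorbed solar power + internal power = radiated power.
Absorbed: α·S·A_cross = 0.63·38.5·7.128 = 172.9 W (cross-section 2rL).
Total input = 172.9 + 501 = 673.9 W.
Radiated: εσ·A_surf·T⁴ with A_surf = 2πrL = 22.39 m².
T⁴ = 673.9/(0.63·5.67×10⁻⁸·22.39) = 8.425×10⁸ K⁴.

T ≈ 170 K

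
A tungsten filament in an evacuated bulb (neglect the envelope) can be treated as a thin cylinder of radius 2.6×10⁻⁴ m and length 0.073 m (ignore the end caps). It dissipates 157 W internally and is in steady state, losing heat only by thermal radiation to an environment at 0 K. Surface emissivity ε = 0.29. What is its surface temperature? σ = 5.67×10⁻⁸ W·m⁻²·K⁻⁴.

Steady state: internal power = radiated power, P = εσA T⁴.
Radiating area A = 2πrL = 1.193×10⁻⁴ m².
T⁴ = P/(εσA) = 157/(0.29·5.67×10⁻⁸·1.193×10⁻⁴) = 8.006×10¹³ K⁴.
T = (8.006×10¹³)^(1/4).

T ≈ 2990 K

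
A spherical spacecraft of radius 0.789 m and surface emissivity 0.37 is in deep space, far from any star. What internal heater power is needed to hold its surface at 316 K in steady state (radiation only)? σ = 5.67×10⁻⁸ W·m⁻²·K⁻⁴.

P ≈ 1640 W

P = εσ·4πr²·T⁴.
4πr² = 7.823 m²; T⁴ = 9.971×10⁹ K⁴.
P = 0.37·5.67×10⁻⁸·7.823·9.971×10⁹.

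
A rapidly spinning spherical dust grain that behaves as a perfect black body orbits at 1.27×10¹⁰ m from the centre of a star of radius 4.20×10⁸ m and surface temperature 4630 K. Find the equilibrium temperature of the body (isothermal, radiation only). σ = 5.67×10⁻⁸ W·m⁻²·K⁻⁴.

The star's surface emits σT_*⁴; at distance d the flux is S = σT_*⁴(R_*/d)².
S = 5.67×10⁻⁸·(4630)⁴·(4.20×10⁸/1.27×10¹⁰)² = 28500 W/m².
For an isothermal sphere T⁴ = (1−a)S/(4σ) = 1.256×10¹¹ K⁴.

T ≈ 595 K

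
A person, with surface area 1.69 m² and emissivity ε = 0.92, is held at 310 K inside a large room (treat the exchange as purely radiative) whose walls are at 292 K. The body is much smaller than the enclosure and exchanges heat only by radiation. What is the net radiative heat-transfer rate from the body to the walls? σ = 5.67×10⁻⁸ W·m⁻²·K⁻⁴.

P_net ≈ 173 W

For a small grey body in a large enclosure: P_net = εσA(T_body⁴ − T_wall⁴).
A = 1.69 m²; T_body⁴ − T_wall⁴ = 9.235×10⁹ − 7.270×10⁹ = 1.965×10⁹ K⁴.
|P_net| = 0.92·5.67×10⁻⁸·1.690·1.965×10⁹.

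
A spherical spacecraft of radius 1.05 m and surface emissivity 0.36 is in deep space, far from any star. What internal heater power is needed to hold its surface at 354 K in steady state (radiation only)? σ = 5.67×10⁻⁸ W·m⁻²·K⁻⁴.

P ≈ 4440 W

P = εσ·4πr²·T⁴.
4πr² = 13.85 m²; T⁴ = 1.570×10¹⁰ K⁴.
P = 0.36·5.67×10⁻⁸·13.85·1.570×10¹⁰.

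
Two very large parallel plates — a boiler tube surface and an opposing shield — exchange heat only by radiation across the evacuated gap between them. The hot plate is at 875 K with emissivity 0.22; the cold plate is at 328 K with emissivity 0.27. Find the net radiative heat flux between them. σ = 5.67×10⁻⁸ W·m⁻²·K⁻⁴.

q ≈ 4490 W/m²

For two infinite grey parallel plates, q = σ(T₁⁴ − T₂⁴)/(1/ε₁ + 1/ε₂ − 1).
T₁⁴ − T₂⁴ = 5.862×10¹¹ − 1.157×10¹⁰ = 5.746×10¹¹ K⁴.
1/ε₁ + 1/ε₂ − 1 = 4.545 + 3.704 − 1 = 7.249.
q = 5.67×10⁻⁸ × 5.746×10¹¹ / 7.249.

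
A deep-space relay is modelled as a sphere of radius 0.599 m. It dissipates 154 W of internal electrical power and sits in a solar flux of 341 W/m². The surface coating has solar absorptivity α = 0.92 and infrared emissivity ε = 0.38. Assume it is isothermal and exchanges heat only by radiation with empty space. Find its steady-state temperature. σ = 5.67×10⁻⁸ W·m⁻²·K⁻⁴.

At steady state, absorbed solar power + internal power = radiated power.
Absorbed: α·S·A_cross = 0.92·341·1.127 = 353.6 W (cross-section πr²).
Total input = 353.6 + 154 = 507.6 W.
Radiated: εσ·A_surf·T⁴ with A_surf = 4πr² = 4.509 m².
T⁴ = 507.6/(0.38·5.67×10⁻⁸·4.509) = 5.225×10⁹ K⁴.

T ≈ 269 K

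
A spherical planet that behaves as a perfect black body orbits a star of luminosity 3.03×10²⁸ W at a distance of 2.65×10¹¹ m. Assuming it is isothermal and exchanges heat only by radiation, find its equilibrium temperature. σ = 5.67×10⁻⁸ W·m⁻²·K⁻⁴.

First find the stellar flux at distance d: S = L/(4πd²) = 3.03×10²⁸/(4π·(2.65×10¹¹)²) = 34340 W/m².
For an isothermal sphere, absorbed (1−a)S·πr² = emitted σ·4πr²·T⁴, so T⁴ = (1−a)S/(4σ).
T⁴ = 1.00·34340/(4·5.67×10⁻⁸) = 1.514×10¹¹ K⁴.

T ≈ 624 K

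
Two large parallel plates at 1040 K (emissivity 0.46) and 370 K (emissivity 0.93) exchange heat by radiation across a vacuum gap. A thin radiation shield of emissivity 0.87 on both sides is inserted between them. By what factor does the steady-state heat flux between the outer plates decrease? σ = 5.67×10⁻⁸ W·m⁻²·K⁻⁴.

factor ≈ 1.58

Without shield: q₀ = σΔ(T⁴)/(1/ε₁+1/ε₂−1) with denominator 2.249.
With shield the two gaps are in series; the resistances add: (1/ε₁+1/ε_s−1)+(1/ε_s+1/ε₂−1) = 2.323+1.225 = 3.548.
Heat-flux ratio q₀/q = 3.548/2.249.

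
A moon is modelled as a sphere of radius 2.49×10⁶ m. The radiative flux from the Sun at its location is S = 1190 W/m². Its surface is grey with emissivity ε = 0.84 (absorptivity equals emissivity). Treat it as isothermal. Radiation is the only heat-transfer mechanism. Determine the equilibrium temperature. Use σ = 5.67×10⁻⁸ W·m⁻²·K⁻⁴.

At equilibrium, absorbed power = emitted power.
Absorbing cross-section = πr² = 1.948×10¹³ m²; emitting surface = 4πr² = 7.791×10¹³ m² (ratio 4).
εS·A_cross = εσ·A_surf·T⁴  ⇒  T⁴ = S/(4σ)   (ε cancels).
T⁴ = 1190/(4·5.67×10⁻⁸) = 5.247×10⁹ K⁴.
T = (5.247×10⁹)^(1/4).

T ≈ 269 K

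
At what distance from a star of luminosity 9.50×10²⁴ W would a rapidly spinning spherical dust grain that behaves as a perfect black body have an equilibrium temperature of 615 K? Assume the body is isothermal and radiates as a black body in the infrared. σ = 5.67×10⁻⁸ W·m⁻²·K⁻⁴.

For an isothermal black-emitting sphere, (1−a)S·πr² = σ·4πr²·T⁴ ⇒ S = 4σT⁴/(1−a).
S = 4·5.67×10⁻⁸·(615)⁴/1.00 = 32440 W/m².
Flux falls as S = L/(4πd²), so d = √(L/(4πS)) = √(9.50×10²⁴/(4π·32440)).

d ≈ 4.83×10⁹ m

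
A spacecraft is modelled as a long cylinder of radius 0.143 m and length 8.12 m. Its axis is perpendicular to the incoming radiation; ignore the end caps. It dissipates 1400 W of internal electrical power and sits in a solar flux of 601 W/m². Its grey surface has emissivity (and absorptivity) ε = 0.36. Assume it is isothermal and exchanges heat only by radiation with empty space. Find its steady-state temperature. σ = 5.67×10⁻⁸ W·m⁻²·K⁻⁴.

T ≈ 336 K

At steady state, absorbed solar power + internal power = radiated power.
Absorbed: α·S·A_cross = 0.36·601·2.322 = 502.5 W (cross-section 2rL).
Total input = 502.5 + 1400 = 1902 W.
Radiated: εσ·A_surf·T⁴ with A_surf = 2πrL = 7.296 m².
T⁴ = 1902/(0.36·5.67×10⁻⁸·7.296) = 1.277×10¹⁰ K⁴.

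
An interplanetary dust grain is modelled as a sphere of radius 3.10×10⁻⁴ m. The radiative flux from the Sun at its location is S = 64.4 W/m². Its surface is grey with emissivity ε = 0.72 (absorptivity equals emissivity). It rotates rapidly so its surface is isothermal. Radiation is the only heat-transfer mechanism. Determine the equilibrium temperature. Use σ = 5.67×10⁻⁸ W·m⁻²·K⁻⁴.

At equilibrium, absorbed power = emitted power.
Absorbing cross-section = πr² = 3.019×10⁻⁷ m²; emitting surface = 4πr² = 1.208×10⁻⁶ m² (ratio 4).
εS·A_cross = εσ·A_surf·T⁴  ⇒  T⁴ = S/(4σ)   (ε cancels).
T⁴ = 64.4/(4·5.67×10⁻⁸) = 2.840×10⁸ K⁴.
T = (2.840×10⁸)^(1/4).

T ≈ 130 K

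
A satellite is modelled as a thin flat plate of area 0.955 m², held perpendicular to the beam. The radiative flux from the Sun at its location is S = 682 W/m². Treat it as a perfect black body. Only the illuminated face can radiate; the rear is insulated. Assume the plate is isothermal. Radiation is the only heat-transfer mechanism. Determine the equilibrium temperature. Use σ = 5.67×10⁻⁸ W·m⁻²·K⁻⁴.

T ≈ 331 K

At equilibrium, absorbed power = emitted power.
Absorbing cross-section = A = 0.9550 m²; emitting surface = A = 0.9550 m² (ratio 1).
S·A_cross = εσ·A_surf·T⁴  ⇒  T⁴ = S/(1σ).
T⁴ = 1.00·682/(1·5.67×10⁻⁸) = 1.203×10¹⁰ K⁴.
T = (1.203×10¹⁰)^(1/4).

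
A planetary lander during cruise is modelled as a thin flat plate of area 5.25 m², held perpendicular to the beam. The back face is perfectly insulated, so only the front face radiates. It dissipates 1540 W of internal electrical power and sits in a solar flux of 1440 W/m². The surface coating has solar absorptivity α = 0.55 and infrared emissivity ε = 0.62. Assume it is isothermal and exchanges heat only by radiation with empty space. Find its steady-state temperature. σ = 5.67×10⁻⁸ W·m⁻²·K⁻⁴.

At steady state, absorbed solar power + internal power = radiated power.
Absorbed: α·S·A_cross = 0.55·1440·5.250 = 4158 W (cross-section A).
Total input = 4158 + 1540 = 5698 W.
Radiated: εσ·A_surf·T⁴ with A_surf = A = 5.250 m².
T⁴ = 5698/(0.62·5.67×10⁻⁸·5.250) = 3.087×10¹⁰ K⁴.

T ≈ 419 K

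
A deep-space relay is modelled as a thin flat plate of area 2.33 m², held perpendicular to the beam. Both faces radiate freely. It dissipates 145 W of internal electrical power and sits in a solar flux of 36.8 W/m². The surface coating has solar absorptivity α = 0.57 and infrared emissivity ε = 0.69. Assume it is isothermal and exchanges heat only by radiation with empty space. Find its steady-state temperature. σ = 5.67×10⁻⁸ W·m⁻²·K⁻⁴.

T ≈ 181 K

At steady state, absorbed solar power + internal power = radiated power.
Absorbed: α·S·A_cross = 0.57·36.8·2.330 = 48.87 W (cross-section A).
Total input = 48.87 + 145 = 193.9 W.
Radiated: εσ·A_surf·T⁴ with A_surf = 2A = 4.660 m².
T⁴ = 193.9/(0.69·5.67×10⁻⁸·4.660) = 1.063×10⁹ K⁴.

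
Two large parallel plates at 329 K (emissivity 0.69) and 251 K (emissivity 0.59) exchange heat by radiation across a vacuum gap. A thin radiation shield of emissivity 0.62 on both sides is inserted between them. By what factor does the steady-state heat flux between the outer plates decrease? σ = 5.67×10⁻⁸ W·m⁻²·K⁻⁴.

factor ≈ 2.04

Without shield: q₀ = σΔ(T⁴)/(1/ε₁+1/ε₂−1) with denominator 2.144.
With shield the two gaps are in series; the resistances add: (1/ε₁+1/ε_s−1)+(1/ε_s+1/ε₂−1) = 2.062+2.308 = 4.370.
Heat-flux ratio q₀/q = 4.370/2.144.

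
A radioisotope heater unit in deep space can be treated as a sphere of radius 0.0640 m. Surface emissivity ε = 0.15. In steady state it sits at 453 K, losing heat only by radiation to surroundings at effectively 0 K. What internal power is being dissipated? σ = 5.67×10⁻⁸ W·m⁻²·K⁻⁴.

Steady state: P = εσA T⁴.
A = 4πr² = 0.05147 m²; T⁴ = (453)⁴ = 4.211×10¹⁰ K⁴.
P = 0.15 × 5.67×10⁻⁸ × 0.05147 × 4.211×10¹⁰.

P ≈ 18.4 W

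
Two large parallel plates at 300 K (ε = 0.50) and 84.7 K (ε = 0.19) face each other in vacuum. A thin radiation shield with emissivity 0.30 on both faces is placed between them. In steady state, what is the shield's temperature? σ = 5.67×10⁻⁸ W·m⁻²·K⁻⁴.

In steady state the net flux on the hot side equals that on the cold side.
σ(T₁⁴−T_s⁴)/D₁ = σ(T_s⁴−T₂⁴)/D₂, with D₁ = 1/ε₁+1/ε_s−1 = 4.333, D₂ = 1/ε_s+1/ε₂−1 = 7.596.
Solve for T_s⁴: T_s⁴ = (D₂·T₁⁴ + D₁·T₂⁴)/(D₁+D₂) = 5.176×10⁹ K⁴.

T_s ≈ 268 K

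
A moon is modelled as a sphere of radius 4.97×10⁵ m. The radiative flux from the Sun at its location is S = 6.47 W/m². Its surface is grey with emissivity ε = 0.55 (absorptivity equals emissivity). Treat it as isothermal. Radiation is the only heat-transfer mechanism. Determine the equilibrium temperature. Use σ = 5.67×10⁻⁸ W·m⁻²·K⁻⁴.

At equilibrium, absorbed power = emitted power.
Absorbing cross-section = πr² = 7.760×10¹¹ m²; emitting surface = 4πr² = 3.104×10¹² m² (ratio 4).
εS·A_cross = εσ·A_surf·T⁴  ⇒  T⁴ = S/(4σ)   (ε cancels).
T⁴ = 6.47/(4·5.67×10⁻⁸) = 2.853×10⁷ K⁴.
T = (2.853×10⁷)^(1/4).

T ≈ 73.1 K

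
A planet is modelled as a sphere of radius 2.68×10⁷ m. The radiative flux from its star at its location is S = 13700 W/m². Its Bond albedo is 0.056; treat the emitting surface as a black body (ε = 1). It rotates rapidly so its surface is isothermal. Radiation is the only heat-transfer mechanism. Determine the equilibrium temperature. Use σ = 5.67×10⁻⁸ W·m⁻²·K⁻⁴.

At equilibrium, absorbed power = emitted power.
Absorbing cross-section = πr² = 2.256×10¹⁵ m²; emitting surface = 4πr² = 9.026×10¹⁵ m² (ratio 4).
(1−a)S·A_cross = εσ·A_surf·T⁴  ⇒  T⁴ = (1−a)S/(4σ).
T⁴ = 0.944·13700/(4·5.67×10⁻⁸) = 5.702×10¹⁰ K⁴.
T = (5.702×10¹⁰)^(1/4).

T ≈ 489 K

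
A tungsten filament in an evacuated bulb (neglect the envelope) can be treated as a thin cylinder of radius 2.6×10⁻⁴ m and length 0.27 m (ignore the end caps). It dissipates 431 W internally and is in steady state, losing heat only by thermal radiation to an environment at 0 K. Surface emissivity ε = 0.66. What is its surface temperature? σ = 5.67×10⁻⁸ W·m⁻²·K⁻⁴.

Steady state: internal power = radiated power, P = εσA T⁴.
Radiating area A = 2πrL = 4.411×10⁻⁴ m².
T⁴ = P/(εσA) = 431/(0.66·5.67×10⁻⁸·4.411×10⁻⁴) = 2.611×10¹³ K⁴.
T = (2.611×10¹³)^(1/4).

T ≈ 2260 K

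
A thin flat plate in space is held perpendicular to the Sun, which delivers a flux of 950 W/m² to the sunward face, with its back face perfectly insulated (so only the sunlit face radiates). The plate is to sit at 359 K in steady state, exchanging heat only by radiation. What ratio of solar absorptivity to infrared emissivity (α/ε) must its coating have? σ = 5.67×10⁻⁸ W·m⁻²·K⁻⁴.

Balance: αS·A = εσ·1A·T⁴ ⇒ α/ε = σT⁴/S.
α/ε = 5.67×10⁻⁸·(359)⁴/950 = 5.67×10⁻⁸·1.661×10¹⁰/950.

α/ε ≈ 0.991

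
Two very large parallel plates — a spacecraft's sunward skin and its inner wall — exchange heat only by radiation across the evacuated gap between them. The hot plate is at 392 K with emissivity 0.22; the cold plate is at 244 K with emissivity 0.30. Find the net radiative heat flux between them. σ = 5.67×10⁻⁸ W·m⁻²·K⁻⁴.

q ≈ 165 W/m²

For two infinite grey parallel plates, q = σ(T₁⁴ − T₂⁴)/(1/ε₁ + 1/ε₂ − 1).
T₁⁴ − T₂⁴ = 2.361×10¹⁰ − 3.545×10⁹ = 2.007×10¹⁰ K⁴.
1/ε₁ + 1/ε₂ − 1 = 4.545 + 3.333 − 1 = 6.879.
q = 5.67×10⁻⁸ × 2.007×10¹⁰ / 6.879.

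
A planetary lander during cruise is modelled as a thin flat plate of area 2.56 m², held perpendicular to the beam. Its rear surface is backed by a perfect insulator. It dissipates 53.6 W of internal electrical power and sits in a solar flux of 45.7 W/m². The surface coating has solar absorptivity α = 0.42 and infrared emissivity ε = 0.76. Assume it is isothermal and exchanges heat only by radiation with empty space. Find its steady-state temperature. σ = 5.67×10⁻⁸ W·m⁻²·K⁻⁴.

At steady state, absorbed solar power + internal power = radiated power.
Absorbed: α·S·A_cross = 0.42·45.7·2.560 = 49.14 W (cross-section A).
Total input = 49.14 + 53.6 = 102.7 W.
Radiated: εσ·A_surf·T⁴ with A_surf = A = 2.560 m².
T⁴ = 102.7/(0.76·5.67×10⁻⁸·2.560) = 9.313×10⁸ K⁴.

T ≈ 175 K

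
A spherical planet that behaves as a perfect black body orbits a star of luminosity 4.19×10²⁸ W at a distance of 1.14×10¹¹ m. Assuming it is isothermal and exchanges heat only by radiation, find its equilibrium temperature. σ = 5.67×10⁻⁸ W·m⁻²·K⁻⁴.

First find the stellar flux at distance d: S = L/(4πd²) = 4.19×10²⁸/(4π·(1.14×10¹¹)²) = 2.566×10⁵ W/m².
For an isothermal sphere, absorbed (1−a)S·πr² = emitted σ·4πr²·T⁴, so T⁴ = (1−a)S/(4σ).
T⁴ = 1.00·2.566×10⁵/(4·5.67×10⁻⁸) = 1.131×10¹² K⁴.

T ≈ 1030 K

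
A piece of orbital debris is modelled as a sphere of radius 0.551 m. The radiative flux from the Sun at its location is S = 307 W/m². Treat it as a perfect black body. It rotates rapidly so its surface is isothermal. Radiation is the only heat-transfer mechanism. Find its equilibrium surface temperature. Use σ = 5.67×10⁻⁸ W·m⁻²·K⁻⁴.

At equilibrium, absorbed power = emitted power.
Absorbing cross-section = πr² = 0.9538 m²; emitting surface = 4πr² = 3.815 m² (ratio 4).
S·A_cross = εσ·A_surf·T⁴  ⇒  T⁴ = S/(4σ).
T⁴ = 1.00·307/(4·5.67×10⁻⁸) = 1.354×10⁹ K⁴.
T = (1.354×10⁹)^(1/4).

T ≈ 192 K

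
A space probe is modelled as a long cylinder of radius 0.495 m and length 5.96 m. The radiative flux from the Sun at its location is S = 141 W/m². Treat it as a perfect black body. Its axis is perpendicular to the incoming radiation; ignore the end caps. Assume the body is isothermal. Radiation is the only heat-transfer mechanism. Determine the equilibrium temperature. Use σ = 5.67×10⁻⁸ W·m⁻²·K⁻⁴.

T ≈ 168 K

At equilibrium, absorbed power = emitted power.
Absorbing cross-section = 2rL = 5.900 m²; emitting surface = 2πrL = 18.54 m² (ratio π).
S·A_cross = εσ·A_surf·T⁴  ⇒  T⁴ = S/(πσ).
T⁴ = 1.00·141/(π·5.67×10⁻⁸) = 7.916×10⁸ K⁴.
T = (7.916×10⁸)^(1/4).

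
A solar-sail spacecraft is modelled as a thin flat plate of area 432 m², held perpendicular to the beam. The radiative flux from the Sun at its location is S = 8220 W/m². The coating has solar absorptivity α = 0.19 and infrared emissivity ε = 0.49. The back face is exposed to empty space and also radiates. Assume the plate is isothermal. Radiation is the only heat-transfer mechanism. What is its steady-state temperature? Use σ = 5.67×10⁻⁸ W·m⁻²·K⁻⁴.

At equilibrium, absorbed power = emitted power.
Absorbing cross-section = A = 432.0 m²; emitting surface = 2A = 864.0 m² (ratio 2).
αS·A_cross = εσ·A_surf·T⁴  ⇒  T⁴ = αS/(ε·2σ).
T⁴ = 0.190·8220/(0.49·2·5.67×10⁻⁸) = 2.811×10¹⁰ K⁴.
T = (2.811×10¹⁰)^(1/4).

T ≈ 409 K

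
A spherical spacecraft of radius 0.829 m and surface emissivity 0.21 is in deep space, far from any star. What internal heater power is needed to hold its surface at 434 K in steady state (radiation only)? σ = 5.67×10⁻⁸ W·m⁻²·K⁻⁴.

P ≈ 3650 W

P = εσ·4πr²·T⁴.
4πr² = 8.636 m²; T⁴ = 3.548×10¹⁰ K⁴.
P = 0.21·5.67×10⁻⁸·8.636·3.548×10¹⁰.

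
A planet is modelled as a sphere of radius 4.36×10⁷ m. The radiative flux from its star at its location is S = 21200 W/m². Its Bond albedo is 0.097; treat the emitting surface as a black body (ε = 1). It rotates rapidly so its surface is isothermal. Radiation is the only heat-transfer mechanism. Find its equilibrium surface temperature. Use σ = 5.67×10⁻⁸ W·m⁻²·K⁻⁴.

T ≈ 539 K

At equilibrium, absorbed power = emitted power.
Absorbing cross-section = πr² = 5.972×10¹⁵ m²; emitting surface = 4πr² = 2.389×10¹⁶ m² (ratio 4).
(1−a)S·A_cross = εσ·A_surf·T⁴  ⇒  T⁴ = (1−a)S/(4σ).
T⁴ = 0.903·21200/(4·5.67×10⁻⁸) = 8.441×10¹⁰ K⁴.
T = (8.441×10¹⁰)^(1/4).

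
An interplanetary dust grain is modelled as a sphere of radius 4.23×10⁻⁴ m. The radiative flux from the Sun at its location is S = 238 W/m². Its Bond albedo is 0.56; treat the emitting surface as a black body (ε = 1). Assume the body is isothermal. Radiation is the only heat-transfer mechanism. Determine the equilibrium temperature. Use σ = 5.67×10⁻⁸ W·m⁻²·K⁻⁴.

At equilibrium, absorbed power = emitted power.
Absorbing cross-section = πr² = 5.621×10⁻⁷ m²; emitting surface = 4πr² = 2.248×10⁻⁶ m² (ratio 4).
(1−a)S·A_cross = εσ·A_surf·T⁴  ⇒  T⁴ = (1−a)S/(4σ).
T⁴ = 0.440·238/(4·5.67×10⁻⁸) = 4.617×10⁸ K⁴.
T = (4.617×10⁸)^(1/4).

T ≈ 147 K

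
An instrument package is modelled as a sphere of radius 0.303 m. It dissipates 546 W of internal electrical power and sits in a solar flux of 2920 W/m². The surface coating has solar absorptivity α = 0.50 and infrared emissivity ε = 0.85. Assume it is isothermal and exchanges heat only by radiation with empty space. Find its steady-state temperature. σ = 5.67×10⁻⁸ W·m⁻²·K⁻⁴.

T ≈ 363 K

At steady state, absorbed solar power + internal power = radiated power.
Absorbed: α·S·A_cross = 0.50·2920·0.2884 = 421.1 W (cross-section πr²).
Total input = 421.1 + 546 = 967.1 W.
Radiated: εσ·A_surf·T⁴ with A_surf = 4πr² = 1.154 m².
T⁴ = 967.1/(0.85·5.67×10⁻⁸·1.154) = 1.739×10¹⁰ K⁴.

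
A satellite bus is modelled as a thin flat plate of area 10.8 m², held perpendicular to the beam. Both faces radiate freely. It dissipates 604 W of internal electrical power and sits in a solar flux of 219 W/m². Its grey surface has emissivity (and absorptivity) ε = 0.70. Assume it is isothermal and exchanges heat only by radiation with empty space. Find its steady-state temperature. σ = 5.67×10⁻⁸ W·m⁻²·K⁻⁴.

At steady state, absorbed solar power + internal power = radiated power.
Absorbed: α·S·A_cross = 0.70·219·10.80 = 1656 W (cross-section A).
Total input = 1656 + 604 = 2260 W.
Radiated: εσ·A_surf·T⁴ with A_surf = 2A = 21.60 m².
T⁴ = 2260/(0.70·5.67×10⁻⁸·21.60) = 2.636×10⁹ K⁴.

T ≈ 227 K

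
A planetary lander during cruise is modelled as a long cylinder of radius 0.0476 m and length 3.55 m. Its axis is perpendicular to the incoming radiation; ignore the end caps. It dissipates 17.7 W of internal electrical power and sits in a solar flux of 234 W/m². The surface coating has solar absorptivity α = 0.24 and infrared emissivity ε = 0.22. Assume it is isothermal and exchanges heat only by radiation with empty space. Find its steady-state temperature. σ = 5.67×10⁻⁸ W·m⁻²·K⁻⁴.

At steady state, absorbed solar power + internal power = radiated power.
Absorbed: α·S·A_cross = 0.24·234·0.3380 = 18.98 W (cross-section 2rL).
Total input = 18.98 + 17.7 = 36.68 W.
Radiated: εσ·A_surf·T⁴ with A_surf = 2πrL = 1.062 m².
T⁴ = 36.68/(0.22·5.67×10⁻⁸·1.062) = 2.770×10⁹ K⁴.

T ≈ 229 K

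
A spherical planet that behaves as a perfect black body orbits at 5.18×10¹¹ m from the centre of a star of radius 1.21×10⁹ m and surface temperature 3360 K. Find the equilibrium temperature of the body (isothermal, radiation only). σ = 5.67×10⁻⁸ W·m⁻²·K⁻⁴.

The star's surface emits σT_*⁴; at distance d the flux is S = σT_*⁴(R_*/d)².
S = 5.67×10⁻⁸·(3360)⁴·(1.21×10⁹/5.18×10¹¹)² = 39.43 W/m².
For an isothermal sphere T⁴ = (1−a)S/(4σ) = 1.739×10⁸ K⁴.

T ≈ 115 K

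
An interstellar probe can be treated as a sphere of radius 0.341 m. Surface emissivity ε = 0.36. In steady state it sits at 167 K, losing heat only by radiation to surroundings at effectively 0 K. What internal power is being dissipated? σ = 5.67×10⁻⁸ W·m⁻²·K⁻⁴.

Steady state: P = εσA T⁴.
A = 4πr² = 1.461 m²; T⁴ = (167)⁴ = 7.778×10⁸ K⁴.
P = 0.36 × 5.67×10⁻⁸ × 1.461 × 7.778×10⁸.

P ≈ 23.2 W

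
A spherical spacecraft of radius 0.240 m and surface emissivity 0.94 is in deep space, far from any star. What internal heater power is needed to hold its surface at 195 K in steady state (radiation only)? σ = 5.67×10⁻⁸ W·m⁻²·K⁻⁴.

P ≈ 55.8 W

P = εσ·4πr²·T⁴.
4πr² = 0.7238 m²; T⁴ = 1.446×10⁹ K⁴.
P = 0.94·5.67×10⁻⁸·0.7238·1.446×10⁹.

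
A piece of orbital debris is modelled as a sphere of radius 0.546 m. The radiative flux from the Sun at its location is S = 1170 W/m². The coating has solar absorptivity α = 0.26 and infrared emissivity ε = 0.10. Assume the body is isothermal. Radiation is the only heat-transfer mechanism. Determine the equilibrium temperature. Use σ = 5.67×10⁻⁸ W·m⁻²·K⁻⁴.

At equilibrium, absorbed power = emitted power.
Absorbing cross-section = πr² = 0.9366 m²; emitting surface = 4πr² = 3.746 m² (ratio 4).
αS·A_cross = εσ·A_surf·T⁴  ⇒  T⁴ = αS/(ε·4σ).
T⁴ = 0.260·1170/(0.10·4·5.67×10⁻⁸) = 1.341×10¹⁰ K⁴.
T = (1.341×10¹⁰)^(1/4).

T ≈ 340 K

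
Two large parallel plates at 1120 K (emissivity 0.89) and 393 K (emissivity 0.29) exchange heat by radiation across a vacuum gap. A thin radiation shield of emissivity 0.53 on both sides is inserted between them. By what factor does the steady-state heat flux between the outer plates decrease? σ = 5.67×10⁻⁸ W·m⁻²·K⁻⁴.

factor ≈ 1.78

Without shield: q₀ = σΔ(T⁴)/(1/ε₁+1/ε₂−1) with denominator 3.572.
With shield the two gaps are in series; the resistances add: (1/ε₁+1/ε_s−1)+(1/ε_s+1/ε₂−1) = 2.010+4.335 = 6.345.
Heat-flux ratio q₀/q = 6.345/3.572.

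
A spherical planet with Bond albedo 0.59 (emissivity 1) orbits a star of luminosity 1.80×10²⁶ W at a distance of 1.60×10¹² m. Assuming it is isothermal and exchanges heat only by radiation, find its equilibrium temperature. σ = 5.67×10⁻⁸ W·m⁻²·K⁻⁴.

T ≈ 56.4 K

First find the stellar flux at distance d: S = L/(4πd²) = 1.80×10²⁶/(4π·(1.60×10¹²)²) = 5.595 W/m².
For an isothermal sphere, absorbed (1−a)S·πr² = emitted σ·4πr²·T⁴, so T⁴ = (1−a)S/(4σ).
T⁴ = 0.410·5.595/(4·5.67×10⁻⁸) = 1.011×10⁷ K⁴.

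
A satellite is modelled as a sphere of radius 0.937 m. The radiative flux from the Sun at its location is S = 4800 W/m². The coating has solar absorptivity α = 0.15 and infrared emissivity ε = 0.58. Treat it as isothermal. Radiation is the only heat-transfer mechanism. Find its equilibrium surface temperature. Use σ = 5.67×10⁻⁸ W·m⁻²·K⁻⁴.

T ≈ 272 K

At equilibrium, absorbed power = emitted power.
Absorbing cross-section = πr² = 2.758 m²; emitting surface = 4πr² = 11.03 m² (ratio 4).
αS·A_cross = εσ·A_surf·T⁴  ⇒  T⁴ = αS/(ε·4σ).
T⁴ = 0.150·4800/(0.58·4·5.67×10⁻⁸) = 5.473×10⁹ K⁴.
T = (5.473×10⁹)^(1/4).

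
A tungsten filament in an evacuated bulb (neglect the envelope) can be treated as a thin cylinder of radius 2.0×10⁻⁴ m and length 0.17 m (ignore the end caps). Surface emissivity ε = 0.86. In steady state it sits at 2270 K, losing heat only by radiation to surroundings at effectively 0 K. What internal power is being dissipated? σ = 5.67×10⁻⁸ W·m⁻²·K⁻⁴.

P ≈ 277 W

Steady state: P = εσA T⁴.
A = 2πrL = 2.136×10⁻⁴ m²; T⁴ = (2270)⁴ = 2.655×10¹³ K⁴.
P = 0.86 × 5.67×10⁻⁸ × 2.136×10⁻⁴ × 2.655×10¹³.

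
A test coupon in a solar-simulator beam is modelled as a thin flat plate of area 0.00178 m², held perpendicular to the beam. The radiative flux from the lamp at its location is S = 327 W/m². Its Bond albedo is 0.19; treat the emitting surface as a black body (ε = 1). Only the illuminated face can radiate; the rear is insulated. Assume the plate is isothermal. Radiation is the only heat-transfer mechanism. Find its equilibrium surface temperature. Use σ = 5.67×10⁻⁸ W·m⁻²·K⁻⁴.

At equilibrium, absorbed power = emitted power.
Absorbing cross-section = A = 0.001780 m²; emitting surface = A = 0.001780 m² (ratio 1).
(1−a)S·A_cross = εσ·A_surf·T⁴  ⇒  T⁴ = (1−a)S/(1σ).
T⁴ = 0.810·327/(1·5.67×10⁻⁸) = 4.671×10⁹ K⁴.
T = (4.671×10⁹)^(1/4).

T ≈ 261 K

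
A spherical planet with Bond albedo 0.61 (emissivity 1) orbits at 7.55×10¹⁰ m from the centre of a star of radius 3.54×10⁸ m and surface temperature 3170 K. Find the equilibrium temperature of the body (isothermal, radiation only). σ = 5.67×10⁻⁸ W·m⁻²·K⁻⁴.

The star's surface emits σT_*⁴; at distance d the flux is S = σT_*⁴(R_*/d)².
S = 5.67×10⁻⁸·(3170)⁴·(3.54×10⁸/7.55×10¹⁰)² = 125.9 W/m².
For an isothermal sphere T⁴ = (1−a)S/(4σ) = 2.164×10⁸ K⁴.

T ≈ 121 K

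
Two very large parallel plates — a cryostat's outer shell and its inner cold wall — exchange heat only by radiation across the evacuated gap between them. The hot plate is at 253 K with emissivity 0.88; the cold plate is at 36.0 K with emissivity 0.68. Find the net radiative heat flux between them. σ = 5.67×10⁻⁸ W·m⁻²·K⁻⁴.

For two infinite grey parallel plates, q = σ(T₁⁴ − T₂⁴)/(1/ε₁ + 1/ε₂ − 1).
T₁⁴ − T₂⁴ = 4.097×10⁹ − 1.680×10⁶ = 4.095×10⁹ K⁴.
1/ε₁ + 1/ε₂ − 1 = 1.136 + 1.471 − 1 = 1.607.
q = 5.67×10⁻⁸ × 4.095×10⁹ / 1.607.

q ≈ 145 W/m²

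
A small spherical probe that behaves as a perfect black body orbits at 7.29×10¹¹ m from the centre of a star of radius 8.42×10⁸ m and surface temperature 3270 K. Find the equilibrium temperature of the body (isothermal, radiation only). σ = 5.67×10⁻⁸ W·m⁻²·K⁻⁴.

T ≈ 78.6 K

The star's surface emits σT_*⁴; at distance d the flux is S = σT_*⁴(R_*/d)².
S = 5.67×10⁻⁸·(3270)⁴·(8.42×10⁸/7.29×10¹¹)² = 8.649 W/m².
For an isothermal sphere T⁴ = (1−a)S/(4σ) = 3.813×10⁷ K⁴.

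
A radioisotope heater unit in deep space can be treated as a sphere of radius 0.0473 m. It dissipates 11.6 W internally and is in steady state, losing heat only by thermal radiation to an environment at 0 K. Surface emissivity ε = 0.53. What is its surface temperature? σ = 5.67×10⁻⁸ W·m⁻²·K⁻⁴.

T ≈ 342 K

Steady state: internal power = radiated power, P = εσA T⁴.
Radiating area A = 4πr² = 0.02811 m².
T⁴ = P/(εσA) = 11.6/(0.53·5.67×10⁻⁸·0.02811) = 1.373×10¹⁰ K⁴.
T = (1.373×10¹⁰)^(1/4).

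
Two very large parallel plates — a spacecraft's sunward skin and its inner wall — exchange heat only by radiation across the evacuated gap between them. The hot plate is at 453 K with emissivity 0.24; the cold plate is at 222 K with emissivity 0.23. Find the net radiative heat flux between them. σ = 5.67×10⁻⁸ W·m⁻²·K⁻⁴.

q ≈ 299 W/m²

For two infinite grey parallel plates, q = σ(T₁⁴ − T₂⁴)/(1/ε₁ + 1/ε₂ − 1).
T₁⁴ − T₂⁴ = 4.211×10¹⁰ − 2.429×10⁹ = 3.968×10¹⁰ K⁴.
1/ε₁ + 1/ε₂ − 1 = 4.167 + 4.348 − 1 = 7.514.
q = 5.67×10⁻⁸ × 3.968×10¹⁰ / 7.514.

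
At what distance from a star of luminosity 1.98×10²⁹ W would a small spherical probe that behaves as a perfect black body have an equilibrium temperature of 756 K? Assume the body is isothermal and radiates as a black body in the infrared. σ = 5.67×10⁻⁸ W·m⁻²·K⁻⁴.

d ≈ 4.61×10¹¹ m

For an isothermal black-emitting sphere, (1−a)S·πr² = σ·4πr²·T⁴ ⇒ S = 4σT⁴/(1−a).
S = 4·5.67×10⁻⁸·(756)⁴/1.00 = 74080 W/m².
Flux falls as S = L/(4πd²), so d = √(L/(4πS)) = √(1.98×10²⁹/(4π·74080)).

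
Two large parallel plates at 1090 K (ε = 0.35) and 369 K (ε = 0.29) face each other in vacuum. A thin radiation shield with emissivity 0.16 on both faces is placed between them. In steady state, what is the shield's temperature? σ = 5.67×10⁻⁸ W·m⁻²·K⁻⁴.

T_s ≈ 927 K

In steady state the net flux on the hot side equals that on the cold side.
σ(T₁⁴−T_s⁴)/D₁ = σ(T_s⁴−T₂⁴)/D₂, with D₁ = 1/ε₁+1/ε_s−1 = 8.107, D₂ = 1/ε_s+1/ε₂−1 = 8.698.
Solve for T_s⁴: T_s⁴ = (D₂·T₁⁴ + D₁·T₂⁴)/(D₁+D₂) = 7.396×10¹¹ K⁴.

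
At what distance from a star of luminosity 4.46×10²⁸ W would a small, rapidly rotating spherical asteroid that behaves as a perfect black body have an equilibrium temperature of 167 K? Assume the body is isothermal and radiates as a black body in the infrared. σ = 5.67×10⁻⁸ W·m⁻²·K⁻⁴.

d ≈ 4.49×10¹² m

For an isothermal black-emitting sphere, (1−a)S·πr² = σ·4πr²·T⁴ ⇒ S = 4σT⁴/(1−a).
S = 4·5.67×10⁻⁸·(167)⁴/1.00 = 176.4 W/m².
Flux falls as S = L/(4πd²), so d = √(L/(4πS)) = √(4.46×10²⁸/(4π·176.4)).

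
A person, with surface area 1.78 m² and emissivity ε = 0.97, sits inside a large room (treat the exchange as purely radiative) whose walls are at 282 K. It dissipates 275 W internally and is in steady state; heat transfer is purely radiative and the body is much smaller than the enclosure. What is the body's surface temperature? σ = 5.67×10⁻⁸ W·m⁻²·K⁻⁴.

T ≈ 309 K

For a small grey body in a large enclosure, net radiated power = εσA(T⁴ − T_w⁴).
Steady state: P = εσA(T⁴ − T_w⁴) with A = 1.78 m².
T⁴ = P/(εσA) + T_w⁴ = 275/(0.97·5.67×10⁻⁸·1.780) + (282)⁴
    = 2.809×10⁹ + 6.324×10⁹ = 9.133×10⁹ K⁴.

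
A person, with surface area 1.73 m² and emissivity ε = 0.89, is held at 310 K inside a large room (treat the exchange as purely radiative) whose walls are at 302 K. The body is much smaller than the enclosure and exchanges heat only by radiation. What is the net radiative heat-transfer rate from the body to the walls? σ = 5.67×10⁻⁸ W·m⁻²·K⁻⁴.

For a small grey body in a large enclosure: P_net = εσA(T_body⁴ − T_wall⁴).
A = 1.73 m²; T_body⁴ − T_wall⁴ = 9.235×10⁹ − 8.318×10⁹ = 9.170×10⁸ K⁴.
|P_net| = 0.89·5.67×10⁻⁸·1.730·9.170×10⁸.

P_net ≈ 80.1 W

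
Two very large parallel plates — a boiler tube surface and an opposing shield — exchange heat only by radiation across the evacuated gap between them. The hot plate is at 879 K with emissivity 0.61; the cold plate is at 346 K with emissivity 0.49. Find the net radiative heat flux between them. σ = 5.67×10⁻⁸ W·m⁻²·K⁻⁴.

For two infinite grey parallel plates, q = σ(T₁⁴ − T₂⁴)/(1/ε₁ + 1/ε₂ − 1).
T₁⁴ − T₂⁴ = 5.970×10¹¹ − 1.433×10¹⁰ = 5.826×10¹¹ K⁴.
1/ε₁ + 1/ε₂ − 1 = 1.639 + 2.041 − 1 = 2.680.
q = 5.67×10⁻⁸ × 5.826×10¹¹ / 2.680.

q ≈ 12300 W/m²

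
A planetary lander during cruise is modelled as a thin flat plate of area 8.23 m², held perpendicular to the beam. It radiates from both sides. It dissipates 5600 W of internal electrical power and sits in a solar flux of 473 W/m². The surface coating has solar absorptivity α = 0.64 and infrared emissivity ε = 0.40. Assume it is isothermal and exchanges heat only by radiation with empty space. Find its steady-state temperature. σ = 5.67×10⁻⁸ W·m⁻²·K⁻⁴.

At steady state, absorbed solar power + internal power = radiated power.
Absorbed: α·S·A_cross = 0.64·473·8.230 = 2491 W (cross-section A).
Total input = 2491 + 5600 = 8091 W.
Radiated: εσ·A_surf·T⁴ with A_surf = 2A = 16.46 m².
T⁴ = 8091/(0.40·5.67×10⁻⁸·16.46) = 2.167×10¹⁰ K⁴.

T ≈ 384 K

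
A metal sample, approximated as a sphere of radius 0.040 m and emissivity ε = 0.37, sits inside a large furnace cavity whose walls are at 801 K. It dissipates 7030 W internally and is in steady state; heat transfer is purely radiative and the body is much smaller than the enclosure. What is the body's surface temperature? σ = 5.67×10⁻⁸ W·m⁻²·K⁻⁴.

T ≈ 2030 K

For a small grey body in a large enclosure, net radiated power = εσA(T⁴ − T_w⁴).
Steady state: P = εσA(T⁴ − T_w⁴) with A = 4πr² = 0.02011 m².
T⁴ = P/(εσA) + T_w⁴ = 7030/(0.37·5.67×10⁻⁸·0.02011) + (801)⁴
    = 1.667×10¹³ + 4.117×10¹¹ = 1.708×10¹³ K⁴.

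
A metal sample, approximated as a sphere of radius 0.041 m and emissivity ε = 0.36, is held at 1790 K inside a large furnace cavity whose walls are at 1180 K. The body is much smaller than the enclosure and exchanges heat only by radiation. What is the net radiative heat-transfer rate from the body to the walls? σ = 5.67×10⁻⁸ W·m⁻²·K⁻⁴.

P_net ≈ 3590 W

For a small grey body in a large enclosure: P_net = εσA(T_body⁴ − T_wall⁴).
A = 4πr² = 0.02112 m²; T_body⁴ − T_wall⁴ = 1.027×10¹³ − 1.939×10¹² = 8.327×10¹² K⁴.
|P_net| = 0.36·5.67×10⁻⁸·0.02112·8.327×10¹².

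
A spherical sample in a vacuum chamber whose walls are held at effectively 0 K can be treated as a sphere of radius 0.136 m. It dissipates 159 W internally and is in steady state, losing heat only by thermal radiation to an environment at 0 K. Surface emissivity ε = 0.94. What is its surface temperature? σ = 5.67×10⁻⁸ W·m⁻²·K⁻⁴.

T ≈ 337 K

Steady state: internal power = radiated power, P = εσA T⁴.
Radiating area A = 4πr² = 0.2324 m².
T⁴ = P/(εσA) = 159/(0.94·5.67×10⁻⁸·0.2324) = 1.284×10¹⁰ K⁴.
T = (1.284×10¹⁰)^(1/4).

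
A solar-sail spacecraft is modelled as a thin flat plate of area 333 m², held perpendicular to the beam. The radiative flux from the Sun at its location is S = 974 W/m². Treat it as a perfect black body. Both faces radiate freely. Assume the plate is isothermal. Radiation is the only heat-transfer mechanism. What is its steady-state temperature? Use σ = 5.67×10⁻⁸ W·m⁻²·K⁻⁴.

At equilibrium, absorbed power = emitted power.
Absorbing cross-section = A = 333.0 m²; emitting surface = 2A = 666.0 m² (ratio 2).
S·A_cross = εσ·A_surf·T⁴  ⇒  T⁴ = S/(2σ).
T⁴ = 1.00·974/(2·5.67×10⁻⁸) = 8.589×10⁹ K⁴.
T = (8.589×10⁹)^(1/4).

T ≈ 304 K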